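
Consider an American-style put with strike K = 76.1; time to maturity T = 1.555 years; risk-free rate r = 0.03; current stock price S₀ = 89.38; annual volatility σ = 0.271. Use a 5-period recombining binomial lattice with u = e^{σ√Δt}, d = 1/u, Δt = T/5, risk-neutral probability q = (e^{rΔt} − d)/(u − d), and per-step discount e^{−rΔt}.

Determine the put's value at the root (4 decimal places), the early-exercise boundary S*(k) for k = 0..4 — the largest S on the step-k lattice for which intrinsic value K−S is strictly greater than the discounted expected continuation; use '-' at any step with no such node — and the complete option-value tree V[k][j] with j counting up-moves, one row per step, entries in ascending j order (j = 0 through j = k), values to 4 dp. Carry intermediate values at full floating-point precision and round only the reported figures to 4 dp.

Δt=0.31100  u=1.16315  d=0.85974  q=0.49318  discount=0.99071
step 5 (expiry): payoffs max(K−S,0) = 34.1177 19.3016 0.0000 0.0000 0.0000 0.0000
step 4: (k=4,j=0): S=48.8316, (K−S)⁺=27.2684, hold=26.5616 ⇒ V=27.2684 exercise | (k=4,j=1): S=66.0649, (K−S)⁺=10.0351, hold=9.6915 ⇒ V=10.0351 exercise | (k=4,j=2): S=89.3800, (K−S)⁺=0.0000, hold=0.0000 ⇒ V=0.0000 continue | (k=4,j=3): S=120.9233, (K−S)⁺=0.0000, hold=0.0000 ⇒ V=0.0000 continue | (k=4,j=4): S=163.5985, (K−S)⁺=0.0000, hold=0.0000 ⇒ V=0.0000 continue  boundary S*=66.0649
step 3: (k=3,j=0): S=56.7984, (K−S)⁺=19.3016, hold=18.5949 ⇒ V=19.3016 exercise | (k=3,j=1): S=76.8432, (K−S)⁺=0.0000, hold=5.0387 ⇒ V=5.0387 continue | (k=3,j=2): S=103.9621, (K−S)⁺=0.0000, hold=0.0000 ⇒ V=0.0000 continue | (k=3,j=3): S=140.6516, (K−S)⁺=0.0000, hold=0.0000 ⇒ V=0.0000 continue  boundary S*=56.7984
step 2: (k=2,j=0): S=66.0649, (K−S)⁺=10.0351, hold=12.1535 ⇒ V=12.1535 continue | (k=2,j=1): S=89.3800, (K−S)⁺=0.0000, hold=2.5300 ⇒ V=2.5300 continue | (k=2,j=2): S=120.9233, (K−S)⁺=0.0000, hold=0.0000 ⇒ V=0.0000 continue  boundary S*=-
step 1: (k=1,j=0): S=76.8432, (K−S)⁺=0.0000, hold=7.3385 ⇒ V=7.3385 continue | (k=1,j=1): S=103.9621, (K−S)⁺=0.0000, hold=1.2703 ⇒ V=1.2703 continue  boundary S*=-
step 0: (k=0,j=0): S=89.3800, (K−S)⁺=0.0000, hold=4.3054 ⇒ V=4.3054 continue  boundary S*=-

price = 4.3054
boundary = - - - 56.7984 66.0649
tree:
4.3054
7.3385 1.2703
12.1535 2.5300 0.0000
19.3016 5.0387 0.0000 0.0000
27.2684 10.0351 0.0000 0.0000 0.0000
34.1177 19.3016 0.0000 0.0000 0.0000 0.0000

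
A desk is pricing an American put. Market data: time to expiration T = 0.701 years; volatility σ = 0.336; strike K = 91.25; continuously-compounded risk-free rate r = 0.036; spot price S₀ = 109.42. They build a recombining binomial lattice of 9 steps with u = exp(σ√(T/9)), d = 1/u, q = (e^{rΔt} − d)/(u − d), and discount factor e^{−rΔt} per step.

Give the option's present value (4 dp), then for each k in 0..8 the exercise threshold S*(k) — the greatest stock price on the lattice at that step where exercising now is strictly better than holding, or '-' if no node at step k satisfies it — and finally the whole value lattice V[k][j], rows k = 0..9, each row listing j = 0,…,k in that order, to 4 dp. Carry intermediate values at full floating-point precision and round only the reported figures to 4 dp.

Δt=0.07789  u=1.09831  d=0.91049  q=0.49152  discount=0.99720
step 9 (expiry): payoffs max(K−S,0) = 44.1987 34.4927 22.7845 8.6611 0.0000 0.0000 0.0000 0.0000 0.0000 0.0000
step 8: (k=8,j=0): S=51.6769, (K−S)⁺=39.5731, hold=39.3176 ⇒ V=39.5731 exercise | (k=8,j=1): S=62.3371, (K−S)⁺=28.9129, hold=28.6574 ⇒ V=28.9129 exercise | (k=8,j=2): S=75.1963, (K−S)⁺=16.0537, hold=15.7982 ⇒ V=16.0537 exercise | (k=8,j=3): S=90.7082, (K−S)⁺=0.5418, hold=4.3916 ⇒ V=4.3916 continue | (k=8,j=4): S=109.4200, (K−S)⁺=0.0000, hold=0.0000 ⇒ V=0.0000 continue | (k=8,j=5): S=131.9917, (K−S)⁺=0.0000, hold=0.0000 ⇒ V=0.0000 continue | (k=8,j=6): S=159.2197, (K−S)⁺=0.0000, hold=0.0000 ⇒ V=0.0000 continue | (k=8,j=7): S=192.0644, (K−S)⁺=0.0000, hold=0.0000 ⇒ V=0.0000 continue | (k=8,j=8): S=231.6845, (K−S)⁺=0.0000, hold=0.0000 ⇒ V=0.0000 continue  boundary S*=75.1963
step 7: (k=7,j=0): S=56.7573, (K−S)⁺=34.4927, hold=34.2372 ⇒ V=34.4927 exercise | (k=7,j=1): S=68.4655, (K−S)⁺=22.7845, hold=22.5290 ⇒ V=22.7845 exercise | (k=7,j=2): S=82.5889, (K−S)⁺=8.6611, hold=10.2926 ⇒ V=10.2926 continue | (k=7,j=3): S=99.6258, (K−S)⁺=0.0000, hold=2.2268 ⇒ V=2.2268 continue | (k=7,j=4): S=120.1771, (K−S)⁺=0.0000, hold=0.0000 ⇒ V=0.0000 continue | (k=7,j=5): S=144.9679, (K−S)⁺=0.0000, hold=0.0000 ⇒ V=0.0000 continue | (k=7,j=6): S=174.8726, (K−S)⁺=0.0000, hold=0.0000 ⇒ V=0.0000 continue | (k=7,j=7): S=210.9463, (K−S)⁺=0.0000, hold=0.0000 ⇒ V=0.0000 continue  boundary S*=68.4655
step 6: (k=6,j=0): S=62.3371, (K−S)⁺=28.9129, hold=28.6574 ⇒ V=28.9129 exercise | (k=6,j=1): S=75.1963, (K−S)⁺=16.0537, hold=16.5978 ⇒ V=16.5978 continue | (k=6,j=2): S=90.7082, (K−S)⁺=0.5418, hold=6.3103 ⇒ V=6.3103 continue | (k=6,j=3): S=109.4200, (K−S)⁺=0.0000, hold=1.1291 ⇒ V=1.1291 continue | (k=6,j=4): S=131.9917, (K−S)⁺=0.0000, hold=0.0000 ⇒ V=0.0000 continue | (k=6,j=5): S=159.2197, (K−S)⁺=0.0000, hold=0.0000 ⇒ V=0.0000 continue | (k=6,j=6): S=192.0644, (K−S)⁺=0.0000, hold=0.0000 ⇒ V=0.0000 continue  boundary S*=62.3371
step 5: (k=5,j=0): S=68.4655, (K−S)⁺=22.7845, hold=22.7957 ⇒ V=22.7957 continue | (k=5,j=1): S=82.5889, (K−S)⁺=8.6611, hold=11.5090 ⇒ V=11.5090 continue | (k=5,j=2): S=99.6258, (K−S)⁺=0.0000, hold=3.7531 ⇒ V=3.7531 continue | (k=5,j=3): S=120.1771, (K−S)⁺=0.0000, hold=0.5725 ⇒ V=0.5725 continue | (k=5,j=4): S=144.9679, (K−S)⁺=0.0000, hold=0.0000 ⇒ V=0.0000 continue | (k=5,j=5): S=174.8726, (K−S)⁺=0.0000, hold=0.0000 ⇒ V=0.0000 continue  boundary S*=-
step 4: (k=4,j=0): S=75.1963, (K−S)⁺=16.0537, hold=17.1997 ⇒ V=17.1997 continue | (k=4,j=1): S=90.7082, (K−S)⁺=0.5418, hold=7.6752 ⇒ V=7.6752 continue | (k=4,j=2): S=109.4200, (K−S)⁺=0.0000, hold=2.1836 ⇒ V=2.1836 continue | (k=4,j=3): S=131.9917, (K−S)⁺=0.0000, hold=0.2903 ⇒ V=0.2903 continue | (k=4,j=4): S=159.2197, (K−S)⁺=0.0000, hold=0.0000 ⇒ V=0.0000 continue  boundary S*=-
step 3: (k=3,j=0): S=82.5889, (K−S)⁺=8.6611, hold=12.4832 ⇒ V=12.4832 continue | (k=3,j=1): S=99.6258, (K−S)⁺=0.0000, hold=4.9620 ⇒ V=4.9620 continue | (k=3,j=2): S=120.1771, (K−S)⁺=0.0000, hold=1.2495 ⇒ V=1.2495 continue | (k=3,j=3): S=144.9679, (K−S)⁺=0.0000, hold=0.1472 ⇒ V=0.1472 continue  boundary S*=-
step 2: (k=2,j=0): S=90.7082, (K−S)⁺=0.5418, hold=8.7617 ⇒ V=8.7617 continue | (k=2,j=1): S=109.4200, (K−S)⁺=0.0000, hold=3.1285 ⇒ V=3.1285 continue | (k=2,j=2): S=131.9917, (K−S)⁺=0.0000, hold=0.7057 ⇒ V=0.7057 continue  boundary S*=-
step 1: (k=1,j=0): S=99.6258, (K−S)⁺=0.0000, hold=5.9761 ⇒ V=5.9761 continue | (k=1,j=1): S=120.1771, (K−S)⁺=0.0000, hold=1.9322 ⇒ V=1.9322 continue  boundary S*=-
step 0: (k=0,j=0): S=109.4200, (K−S)⁺=0.0000, hold=3.9772 ⇒ V=3.9772 continue  boundary S*=-

price = 3.9772
boundary = - - - - - - 62.3371 68.4655 75.1963
tree:
3.9772
5.9761 1.9322
8.7617 3.1285 0.7057
12.4832 4.9620 1.2495 0.1472
17.1997 7.6752 2.1836 0.2903 0.0000
22.7957 11.5090 3.7531 0.5725 0.0000 0.0000
28.9129 16.5978 6.3103 1.1291 0.0000 0.0000 0.0000
34.4927 22.7845 10.2926 2.2268 0.0000 0.0000 0.0000 0.0000
39.5731 28.9129 16.0537 4.3916 0.0000 0.0000 0.0000 0.0000 0.0000
44.1987 34.4927 22.7845 8.6611 0.0000 0.0000 0.0000 0.0000 0.0000 0.0000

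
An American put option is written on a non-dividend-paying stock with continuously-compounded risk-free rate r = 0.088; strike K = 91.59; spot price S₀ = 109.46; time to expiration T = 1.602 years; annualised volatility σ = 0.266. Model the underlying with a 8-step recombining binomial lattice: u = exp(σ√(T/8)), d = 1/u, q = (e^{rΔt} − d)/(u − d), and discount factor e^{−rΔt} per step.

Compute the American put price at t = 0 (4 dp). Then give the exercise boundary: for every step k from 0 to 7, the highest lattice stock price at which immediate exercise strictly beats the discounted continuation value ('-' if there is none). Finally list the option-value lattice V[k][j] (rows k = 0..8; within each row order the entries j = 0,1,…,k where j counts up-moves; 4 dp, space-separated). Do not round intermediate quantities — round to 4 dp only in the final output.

Δt=0.20025, u=1.12641, d=0.88778, q=0.54478, disc=e^(-rΔt)=0.98253
k=8 terminal: V=max(K-S,0) → 49.3531 38.0001 23.5955 5.3191 0.0000 0.0000 0.0000 0.0000 0.0000
k=7: j=0 S=47.5759 intr=44.0141 cont=42.4142 V=44.0141[EX]; j=1 S=60.3640 intr=31.2260 cont=29.6261 V=31.2260[EX]; j=2 S=76.5895 intr=15.0005 cont=13.4007 V=15.0005[EX]; j=3 S=97.1762 intr=0.0000 cont=2.3791 V=2.3791[hold]; j=4 S=123.2965 intr=0.0000 cont=0.0000 V=0.0000[hold]; j=5 S=156.4378 intr=0.0000 cont=0.0000 V=0.0000[hold]; j=6 S=198.4873 intr=0.0000 cont=0.0000 V=0.0000[hold]; j=7 S=251.8393 intr=0.0000 cont=0.0000 V=0.0000[hold]  S*(7)=76.5895
k=6: j=0 S=53.5899 intr=38.0001 cont=36.4003 V=38.0001[EX]; j=1 S=67.9945 intr=23.5955 cont=21.9957 V=23.5955[EX]; j=2 S=86.2709 intr=5.3191 cont=7.9827 V=7.9827[hold]; j=3 S=109.4600 intr=0.0000 cont=1.0641 V=1.0641[hold]; j=4 S=138.8821 intr=0.0000 cont=0.0000 V=0.0000[hold]; j=5 S=176.2127 intr=0.0000 cont=0.0000 V=0.0000[hold]; j=6 S=223.5775 intr=0.0000 cont=0.0000 V=0.0000[hold]  S*(6)=67.9945
k=5: j=0 S=60.3640 intr=31.2260 cont=29.6261 V=31.2260[EX]; j=1 S=76.5895 intr=15.0005 cont=14.8264 V=15.0005[EX]; j=2 S=97.1762 intr=0.0000 cont=4.1400 V=4.1400[hold]; j=3 S=123.2965 intr=0.0000 cont=0.4759 V=0.4759[hold]; j=4 S=156.4378 intr=0.0000 cont=0.0000 V=0.0000[hold]; j=5 S=198.4873 intr=0.0000 cont=0.0000 V=0.0000[hold]  S*(5)=76.5895
k=4: j=0 S=67.9945 intr=23.5955 cont=21.9957 V=23.5955[EX]; j=1 S=86.2709 intr=5.3191 cont=8.9253 V=8.9253[hold]; j=2 S=109.4600 intr=0.0000 cont=2.1064 V=2.1064[hold]; j=3 S=138.8821 intr=0.0000 cont=0.2129 V=0.2129[hold]; j=4 S=176.2127 intr=0.0000 cont=0.0000 V=0.0000[hold]  S*(4)=67.9945
k=3: j=0 S=76.5895 intr=15.0005 cont=15.3309 V=15.3309[hold]; j=1 S=97.1762 intr=0.0000 cont=5.1195 V=5.1195[hold]; j=2 S=123.2965 intr=0.0000 cont=1.0561 V=1.0561[hold]; j=3 S=156.4378 intr=0.0000 cont=0.0952 V=0.0952[hold]  S*(3)=-
k=2: j=0 S=86.2709 intr=5.3191 cont=9.5973 V=9.5973[hold]; j=1 S=109.4600 intr=0.0000 cont=2.8551 V=2.8551[hold]; j=2 S=138.8821 intr=0.0000 cont=0.5233 V=0.5233[hold]  S*(2)=-
k=1: j=0 S=97.1762 intr=0.0000 cont=5.8208 V=5.8208[hold]; j=1 S=123.2965 intr=0.0000 cont=1.5571 V=1.5571[hold]  S*(1)=-
k=0: j=0 S=109.4600 intr=0.0000 cont=3.4369 V=3.4369[hold]  S*(0)=-

price = 3.4369
boundary = - - - - 67.9945 76.5895 67.9945 76.5895
tree:
3.4369
5.8208 1.5571
9.5973 2.8551 0.5233
15.3309 5.1195 1.0561 0.0952
23.5955 8.9253 2.1064 0.2129 0.0000
31.2260 15.0005 4.1400 0.4759 0.0000 0.0000
38.0001 23.5955 7.9827 1.0641 0.0000 0.0000 0.0000
44.0141 31.2260 15.0005 2.3791 0.0000 0.0000 0.0000 0.0000
49.3531 38.0001 23.5955 5.3191 0.0000 0.0000 0.0000 0.0000 0.0000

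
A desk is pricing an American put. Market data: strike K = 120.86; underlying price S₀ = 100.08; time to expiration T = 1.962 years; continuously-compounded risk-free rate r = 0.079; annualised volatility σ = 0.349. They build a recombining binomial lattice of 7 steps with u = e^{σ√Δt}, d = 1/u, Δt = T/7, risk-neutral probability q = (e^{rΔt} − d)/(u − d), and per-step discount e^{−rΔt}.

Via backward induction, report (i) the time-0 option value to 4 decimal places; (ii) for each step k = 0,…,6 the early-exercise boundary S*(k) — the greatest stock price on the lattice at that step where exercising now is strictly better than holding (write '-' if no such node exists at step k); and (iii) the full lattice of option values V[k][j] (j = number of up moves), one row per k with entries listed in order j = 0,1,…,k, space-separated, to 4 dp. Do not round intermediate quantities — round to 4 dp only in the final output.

price = 25.6652
boundary = - 83.1962 69.1608 83.1962 69.1608 83.1962 100.0800
tree:
25.6652
37.6638 15.4462
51.6992 24.5879 7.4814
63.3668 37.6638 13.3041 2.3056
73.0660 51.6992 22.9194 4.7987 0.0504
81.1290 63.3668 37.6638 9.9865 0.1061 0.0000
87.8317 73.0660 51.6992 20.7800 0.2233 0.0000 0.0000
93.4037 81.1290 63.3668 37.6638 0.4699 0.0000 0.0000 0.0000

params: Δt=0.28029 u=1.20294 d=0.83130 q=0.51418 e^(-rΔt)=0.97810
t_7 payoffs: 93.4037 81.1290 63.3668 37.6638 0.4699 0.0000 0.0000 0.0000
t_6: node(6,0) S=33.0283 payoff=87.8317 vs cont=85.1850 → 87.8317 [stop]  node(6,1) S=47.7940 payoff=73.0660 vs cont=70.4193 → 73.0660 [stop]  node(6,2) S=69.1608 payoff=51.6992 vs cont=49.0524 → 51.6992 [stop]  node(6,3) S=100.0800 payoff=20.7800 vs cont=18.1333 → 20.7800 [stop]  node(6,4) S=144.8220 payoff=0.0000 vs cont=0.2233 → 0.2233 [wait]  node(6,5) S=209.5664 payoff=0.0000 vs cont=0.0000 → 0.0000 [wait]  node(6,6) S=303.2555 payoff=0.0000 vs cont=0.0000 → 0.0000 [wait]  ⇒ S*(6)=100.0800
t_5: node(5,0) S=39.7310 payoff=81.1290 vs cont=78.4823 → 81.1290 [stop]  node(5,1) S=57.4932 payoff=63.3668 vs cont=60.7200 → 63.3668 [stop]  node(5,2) S=83.1962 payoff=37.6638 vs cont=35.0170 → 37.6638 [stop]  node(5,3) S=120.3901 payoff=0.4699 vs cont=9.9865 → 9.9865 [wait]  node(5,4) S=174.2120 payoff=0.0000 vs cont=0.1061 → 0.1061 [wait]  node(5,5) S=252.0955 payoff=0.0000 vs cont=0.0000 → 0.0000 [wait]  ⇒ S*(5)=83.1962
t_4: node(4,0) S=47.7940 payoff=73.0660 vs cont=70.4193 → 73.0660 [stop]  node(4,1) S=69.1608 payoff=51.6992 vs cont=49.0524 → 51.6992 [stop]  node(4,2) S=100.0800 payoff=20.7800 vs cont=22.9194 → 22.9194 [wait]  node(4,3) S=144.8220 payoff=0.0000 vs cont=4.7987 → 4.7987 [wait]  node(4,4) S=209.5664 payoff=0.0000 vs cont=0.0504 → 0.0504 [wait]  ⇒ S*(4)=69.1608
t_3: node(3,0) S=57.4932 payoff=63.3668 vs cont=60.7200 → 63.3668 [stop]  node(3,1) S=83.1962 payoff=37.6638 vs cont=36.0930 → 37.6638 [stop]  node(3,2) S=120.3901 payoff=0.4699 vs cont=13.3041 → 13.3041 [wait]  node(3,3) S=174.2120 payoff=0.0000 vs cont=2.3056 → 2.3056 [wait]  ⇒ S*(3)=83.1962
t_2: node(2,0) S=69.1608 payoff=51.6992 vs cont=49.0524 → 51.6992 [stop]  node(2,1) S=100.0800 payoff=20.7800 vs cont=24.5879 → 24.5879 [wait]  node(2,2) S=144.8220 payoff=0.0000 vs cont=7.4814 → 7.4814 [wait]  ⇒ S*(2)=69.1608
t_1: node(1,0) S=83.1962 payoff=37.6638 vs cont=36.9321 → 37.6638 [stop]  node(1,1) S=120.3901 payoff=0.4699 vs cont=15.4462 → 15.4462 [wait]  ⇒ S*(1)=83.1962
t_0: node(0,0) S=100.0800 payoff=20.7800 vs cont=25.6652 → 25.6652 [wait]  ⇒ S*(0)=-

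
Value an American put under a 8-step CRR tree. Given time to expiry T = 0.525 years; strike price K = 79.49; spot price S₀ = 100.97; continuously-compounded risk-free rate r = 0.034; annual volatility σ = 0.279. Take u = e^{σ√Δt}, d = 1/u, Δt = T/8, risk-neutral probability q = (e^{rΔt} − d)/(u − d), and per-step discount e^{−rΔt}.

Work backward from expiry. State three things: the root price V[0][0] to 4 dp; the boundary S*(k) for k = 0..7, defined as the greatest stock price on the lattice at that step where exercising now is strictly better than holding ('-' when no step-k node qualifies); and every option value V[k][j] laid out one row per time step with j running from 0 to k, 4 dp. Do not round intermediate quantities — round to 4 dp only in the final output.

price = 0.9331
boundary = - - - - - - 65.7585 70.6304
tree:
0.9331
1.5533 0.3115
2.5401 0.5646 0.0574
4.0647 1.0131 0.1146 0.0000
6.3323 1.7950 0.2287 0.0000 0.0000
9.5345 3.1295 0.4564 0.0000 0.0000 0.0000
13.7315 5.3424 0.9108 0.0000 0.0000 0.0000 0.0000
18.2674 8.8596 1.8174 0.0000 0.0000 0.0000 0.0000 0.0000
22.4904 13.7315 3.6267 0.0000 0.0000 0.0000 0.0000 0.0000 0.0000

params: Δt=0.06563 u=1.07409 d=0.93102 q=0.49775 e^(-rΔt)=0.99777
t_8 payoffs: 22.4904 13.7315 3.6267 0.0000 0.0000 0.0000 0.0000 0.0000 0.0000
t_7: node(7,0) S=61.2226 payoff=18.2674 vs cont=18.0903 → 18.2674 [stop]  node(7,1) S=70.6304 payoff=8.8596 vs cont=8.6824 → 8.8596 [stop]  node(7,2) S=81.4839 payoff=0.0000 vs cont=1.8174 → 1.8174 [wait]  node(7,3) S=94.0053 payoff=0.0000 vs cont=0.0000 → 0.0000 [wait]  node(7,4) S=108.4507 payoff=0.0000 vs cont=0.0000 → 0.0000 [wait]  node(7,5) S=125.1159 payoff=0.0000 vs cont=0.0000 → 0.0000 [wait]  node(7,6) S=144.3421 payoff=0.0000 vs cont=0.0000 → 0.0000 [wait]  node(7,7) S=166.5226 payoff=0.0000 vs cont=0.0000 → 0.0000 [wait]  ⇒ S*(7)=70.6304
t_6: node(6,0) S=65.7585 payoff=13.7315 vs cont=13.5544 → 13.7315 [stop]  node(6,1) S=75.8633 payoff=3.6267 vs cont=5.3424 → 5.3424 [wait]  node(6,2) S=87.5210 payoff=0.0000 vs cont=0.9108 → 0.9108 [wait]  node(6,3) S=100.9700 payoff=0.0000 vs cont=0.0000 → 0.0000 [wait]  node(6,4) S=116.4857 payoff=0.0000 vs cont=0.0000 → 0.0000 [wait]  node(6,5) S=134.3856 payoff=0.0000 vs cont=0.0000 → 0.0000 [wait]  node(6,6) S=155.0362 payoff=0.0000 vs cont=0.0000 → 0.0000 [wait]  ⇒ S*(6)=65.7585
t_5: node(5,0) S=70.6304 payoff=8.8596 vs cont=9.5345 → 9.5345 [wait]  node(5,1) S=81.4839 payoff=0.0000 vs cont=3.1295 → 3.1295 [wait]  node(5,2) S=94.0053 payoff=0.0000 vs cont=0.4564 → 0.4564 [wait]  node(5,3) S=108.4507 payoff=0.0000 vs cont=0.0000 → 0.0000 [wait]  node(5,4) S=125.1159 payoff=0.0000 vs cont=0.0000 → 0.0000 [wait]  node(5,5) S=144.3421 payoff=0.0000 vs cont=0.0000 → 0.0000 [wait]  ⇒ S*(5)=-
t_4: node(4,0) S=75.8633 payoff=3.6267 vs cont=6.3323 → 6.3323 [wait]  node(4,1) S=87.5210 payoff=0.0000 vs cont=1.7950 → 1.7950 [wait]  node(4,2) S=100.9700 payoff=0.0000 vs cont=0.2287 → 0.2287 [wait]  node(4,3) S=116.4857 payoff=0.0000 vs cont=0.0000 → 0.0000 [wait]  node(4,4) S=134.3856 payoff=0.0000 vs cont=0.0000 → 0.0000 [wait]  ⇒ S*(4)=-
t_3: node(3,0) S=81.4839 payoff=0.0000 vs cont=4.0647 → 4.0647 [wait]  node(3,1) S=94.0053 payoff=0.0000 vs cont=1.0131 → 1.0131 [wait]  node(3,2) S=108.4507 payoff=0.0000 vs cont=0.1146 → 0.1146 [wait]  node(3,3) S=125.1159 payoff=0.0000 vs cont=0.0000 → 0.0000 [wait]  ⇒ S*(3)=-
t_2: node(2,0) S=87.5210 payoff=0.0000 vs cont=2.5401 → 2.5401 [wait]  node(2,1) S=100.9700 payoff=0.0000 vs cont=0.5646 → 0.5646 [wait]  node(2,2) S=116.4857 payoff=0.0000 vs cont=0.0574 → 0.0574 [wait]  ⇒ S*(2)=-
t_1: node(1,0) S=94.0053 payoff=0.0000 vs cont=1.5533 → 1.5533 [wait]  node(1,1) S=108.4507 payoff=0.0000 vs cont=0.3115 → 0.3115 [wait]  ⇒ S*(1)=-
t_0: node(0,0) S=100.9700 payoff=0.0000 vs cont=0.9331 → 0.9331 [wait]  ⇒ S*(0)=-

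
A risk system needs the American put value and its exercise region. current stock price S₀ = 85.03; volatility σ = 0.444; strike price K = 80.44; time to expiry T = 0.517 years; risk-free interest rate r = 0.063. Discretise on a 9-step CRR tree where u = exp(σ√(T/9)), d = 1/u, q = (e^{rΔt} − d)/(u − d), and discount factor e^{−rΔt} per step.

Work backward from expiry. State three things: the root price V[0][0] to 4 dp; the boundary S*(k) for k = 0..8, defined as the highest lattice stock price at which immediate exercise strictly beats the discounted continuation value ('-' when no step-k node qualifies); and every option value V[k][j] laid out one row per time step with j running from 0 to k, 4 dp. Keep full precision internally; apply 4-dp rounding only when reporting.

price = 7.4968
boundary = - - - - 55.5531 49.9451 55.5531 61.7909 68.7291
tree:
7.4968
10.5855 4.3430
14.5406 6.5542 2.0775
19.3585 9.6420 3.3944 0.7244
24.8869 13.7574 5.4371 1.2971 0.1348
30.4949 18.9193 8.4957 2.2992 0.2654 0.0000
35.5368 24.8869 12.8586 4.0252 0.5227 0.0000 0.0000
40.0698 30.4949 18.6491 6.9369 1.0296 0.0000 0.0000 0.0000
44.1451 35.5368 24.8869 11.7109 2.0278 0.0000 0.0000 0.0000 0.0000
47.8091 40.0698 30.4949 18.6491 3.9937 0.0000 0.0000 0.0000 0.0000 0.0000

params: Δt=0.05744 u=1.11228 d=0.89905 q=0.49042 e^(-rΔt)=0.99639
t_9 payoffs: 47.8091 40.0698 30.4949 18.6491 3.9937 0.0000 0.0000 0.0000 0.0000 0.0000
t_8: node(8,0) S=36.2949 payoff=44.1451 vs cont=43.8546 → 44.1451 [stop]  node(8,1) S=44.9032 payoff=35.5368 vs cont=35.2463 → 35.5368 [stop]  node(8,2) S=55.5531 payoff=24.8869 vs cont=24.5963 → 24.8869 [stop]  node(8,3) S=68.7291 payoff=11.7109 vs cont=11.4204 → 11.7109 [stop]  node(8,4) S=85.0300 payoff=0.0000 vs cont=2.0278 → 2.0278 [wait]  node(8,5) S=105.1971 payoff=0.0000 vs cont=0.0000 → 0.0000 [wait]  node(8,6) S=130.1475 payoff=0.0000 vs cont=0.0000 → 0.0000 [wait]  node(8,7) S=161.0154 payoff=0.0000 vs cont=0.0000 → 0.0000 [wait]  node(8,8) S=199.2046 payoff=0.0000 vs cont=0.0000 → 0.0000 [wait]  ⇒ S*(8)=68.7291
t_7: node(7,0) S=40.3702 payoff=40.0698 vs cont=39.7792 → 40.0698 [stop]  node(7,1) S=49.9451 payoff=30.4949 vs cont=30.2043 → 30.4949 [stop]  node(7,2) S=61.7909 payoff=18.6491 vs cont=18.3585 → 18.6491 [stop]  node(7,3) S=76.4463 payoff=3.9937 vs cont=6.9369 → 6.9369 [wait]  node(7,4) S=94.5776 payoff=0.0000 vs cont=1.0296 → 1.0296 [wait]  node(7,5) S=117.0092 payoff=0.0000 vs cont=0.0000 → 0.0000 [wait]  node(7,6) S=144.7610 payoff=0.0000 vs cont=0.0000 → 0.0000 [wait]  node(7,7) S=179.0950 payoff=0.0000 vs cont=0.0000 → 0.0000 [wait]  ⇒ S*(7)=61.7909
t_6: node(6,0) S=44.9032 payoff=35.5368 vs cont=35.2463 → 35.5368 [stop]  node(6,1) S=55.5531 payoff=24.8869 vs cont=24.5963 → 24.8869 [stop]  node(6,2) S=68.7291 payoff=11.7109 vs cont=12.8586 → 12.8586 [wait]  node(6,3) S=85.0300 payoff=0.0000 vs cont=4.0252 → 4.0252 [wait]  node(6,4) S=105.1971 payoff=0.0000 vs cont=0.5227 → 0.5227 [wait]  node(6,5) S=130.1475 payoff=0.0000 vs cont=0.0000 → 0.0000 [wait]  node(6,6) S=161.0154 payoff=0.0000 vs cont=0.0000 → 0.0000 [wait]  ⇒ S*(6)=55.5531
t_5: node(5,0) S=49.9451 payoff=30.4949 vs cont=30.2043 → 30.4949 [stop]  node(5,1) S=61.7909 payoff=18.6491 vs cont=18.9193 → 18.9193 [wait]  node(5,2) S=76.4463 payoff=3.9937 vs cont=8.4957 → 8.4957 [wait]  node(5,3) S=94.5776 payoff=0.0000 vs cont=2.2992 → 2.2992 [wait]  node(5,4) S=117.0092 payoff=0.0000 vs cont=0.2654 → 0.2654 [wait]  node(5,5) S=144.7610 payoff=0.0000 vs cont=0.0000 → 0.0000 [wait]  ⇒ S*(5)=49.9451
t_4: node(4,0) S=55.5531 payoff=24.8869 vs cont=24.7283 → 24.8869 [stop]  node(4,1) S=68.7291 payoff=11.7109 vs cont=13.7574 → 13.7574 [wait]  node(4,2) S=85.0300 payoff=0.0000 vs cont=5.4371 → 5.4371 [wait]  node(4,3) S=105.1971 payoff=0.0000 vs cont=1.2971 → 1.2971 [wait]  node(4,4) S=130.1475 payoff=0.0000 vs cont=0.1348 → 0.1348 [wait]  ⇒ S*(4)=55.5531
t_3: node(3,0) S=61.7909 payoff=18.6491 vs cont=19.3585 → 19.3585 [wait]  node(3,1) S=76.4463 payoff=3.9937 vs cont=9.6420 → 9.6420 [wait]  node(3,2) S=94.5776 payoff=0.0000 vs cont=3.3944 → 3.3944 [wait]  node(3,3) S=117.0092 payoff=0.0000 vs cont=0.7244 → 0.7244 [wait]  ⇒ S*(3)=-
t_2: node(2,0) S=68.7291 payoff=11.7109 vs cont=14.5406 → 14.5406 [wait]  node(2,1) S=85.0300 payoff=0.0000 vs cont=6.5542 → 6.5542 [wait]  node(2,2) S=105.1971 payoff=0.0000 vs cont=2.0775 → 2.0775 [wait]  ⇒ S*(2)=-
t_1: node(1,0) S=76.4463 payoff=3.9937 vs cont=10.5855 → 10.5855 [wait]  node(1,1) S=94.5776 payoff=0.0000 vs cont=4.3430 → 4.3430 [wait]  ⇒ S*(1)=-
t_0: node(0,0) S=85.0300 payoff=0.0000 vs cont=7.4968 → 7.4968 [wait]  ⇒ S*(0)=-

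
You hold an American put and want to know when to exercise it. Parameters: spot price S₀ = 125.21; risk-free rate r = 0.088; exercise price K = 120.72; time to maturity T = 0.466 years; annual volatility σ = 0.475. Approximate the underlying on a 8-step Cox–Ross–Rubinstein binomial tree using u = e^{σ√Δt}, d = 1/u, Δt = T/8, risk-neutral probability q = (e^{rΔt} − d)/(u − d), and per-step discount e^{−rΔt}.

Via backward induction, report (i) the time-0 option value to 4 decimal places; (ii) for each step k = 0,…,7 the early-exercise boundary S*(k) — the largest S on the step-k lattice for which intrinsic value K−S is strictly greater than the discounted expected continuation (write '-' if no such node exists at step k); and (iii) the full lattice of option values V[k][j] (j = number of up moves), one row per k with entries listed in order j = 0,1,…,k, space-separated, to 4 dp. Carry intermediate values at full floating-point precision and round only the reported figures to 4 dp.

price = 11.6533
boundary = - - - - 79.1565 88.7717 79.1565 88.7717
tree:
11.6533
16.8865 6.4086
23.7054 10.0703 2.7207
32.0673 15.3781 4.7325 0.6861
41.5635 22.6639 8.0676 1.3621 0.0000
50.1373 31.9483 13.3799 2.7044 0.0000 0.0000
57.7824 41.5635 21.3280 5.3693 0.0000 0.0000 0.0000
64.5994 50.1373 31.9483 10.6603 0.0000 0.0000 0.0000 0.0000
70.6781 57.7824 41.5635 21.1651 0.0000 0.0000 0.0000 0.0000 0.0000

Δt=0.05825  u=1.12147  d=0.89169  q=0.49374  discount=0.99489
step 8 (expiry): payoffs max(K−S,0) = 70.6781 57.7824 41.5635 21.1651 0.0000 0.0000 0.0000 0.0000 0.0000
step 7: (k=7,j=0): S=56.1206, (K−S)⁺=64.5994, hold=63.9822 ⇒ V=64.5994 exercise | (k=7,j=1): S=70.5827, (K−S)⁺=50.1373, hold=49.5201 ⇒ V=50.1373 exercise | (k=7,j=2): S=88.7717, (K−S)⁺=31.9483, hold=31.3311 ⇒ V=31.9483 exercise | (k=7,j=3): S=111.6480, (K−S)⁺=9.0720, hold=10.6603 ⇒ V=10.6603 continue | (k=7,j=4): S=140.4194, (K−S)⁺=0.0000, hold=0.0000 ⇒ V=0.0000 continue | (k=7,j=5): S=176.6052, (K−S)⁺=0.0000, hold=0.0000 ⇒ V=0.0000 continue | (k=7,j=6): S=222.1159, (K−S)⁺=0.0000, hold=0.0000 ⇒ V=0.0000 continue | (k=7,j=7): S=279.3547, (K−S)⁺=0.0000, hold=0.0000 ⇒ V=0.0000 continue  boundary S*=88.7717
step 6: (k=6,j=0): S=62.9376, (K−S)⁺=57.7824, hold=57.1652 ⇒ V=57.7824 exercise | (k=6,j=1): S=79.1565, (K−S)⁺=41.5635, hold=40.9463 ⇒ V=41.5635 exercise | (k=6,j=2): S=99.5549, (K−S)⁺=21.1651, hold=21.3280 ⇒ V=21.3280 continue | (k=6,j=3): S=125.2100, (K−S)⁺=0.0000, hold=5.3693 ⇒ V=5.3693 continue | (k=6,j=4): S=157.4763, (K−S)⁺=0.0000, hold=0.0000 ⇒ V=0.0000 continue | (k=6,j=5): S=198.0576, (K−S)⁺=0.0000, hold=0.0000 ⇒ V=0.0000 continue | (k=6,j=6): S=249.0966, (K−S)⁺=0.0000, hold=0.0000 ⇒ V=0.0000 continue  boundary S*=79.1565
step 5: (k=5,j=0): S=70.5827, (K−S)⁺=50.1373, hold=49.5201 ⇒ V=50.1373 exercise | (k=5,j=1): S=88.7717, (K−S)⁺=31.9483, hold=31.4111 ⇒ V=31.9483 exercise | (k=5,j=2): S=111.6480, (K−S)⁺=9.0720, hold=13.3799 ⇒ V=13.3799 continue | (k=5,j=3): S=140.4194, (K−S)⁺=0.0000, hold=2.7044 ⇒ V=2.7044 continue | (k=5,j=4): S=176.6052, (K−S)⁺=0.0000, hold=0.0000 ⇒ V=0.0000 continue | (k=5,j=5): S=222.1159, (K−S)⁺=0.0000, hold=0.0000 ⇒ V=0.0000 continue  boundary S*=88.7717
step 4: (k=4,j=0): S=79.1565, (K−S)⁺=41.5635, hold=40.9463 ⇒ V=41.5635 exercise | (k=4,j=1): S=99.5549, (K−S)⁺=21.1651, hold=22.6639 ⇒ V=22.6639 continue | (k=4,j=2): S=125.2100, (K−S)⁺=0.0000, hold=8.0676 ⇒ V=8.0676 continue | (k=4,j=3): S=157.4763, (K−S)⁺=0.0000, hold=1.3621 ⇒ V=1.3621 continue | (k=4,j=4): S=198.0576, (K−S)⁺=0.0000, hold=0.0000 ⇒ V=0.0000 continue  boundary S*=79.1565
step 3: (k=3,j=0): S=88.7717, (K−S)⁺=31.9483, hold=32.0673 ⇒ V=32.0673 continue | (k=3,j=1): S=111.6480, (K−S)⁺=9.0720, hold=15.3781 ⇒ V=15.3781 continue | (k=3,j=2): S=140.4194, (K−S)⁺=0.0000, hold=4.7325 ⇒ V=4.7325 continue | (k=3,j=3): S=176.6052, (K−S)⁺=0.0000, hold=0.6861 ⇒ V=0.6861 continue  boundary S*=-
step 2: (k=2,j=0): S=99.5549, (K−S)⁺=21.1651, hold=23.7054 ⇒ V=23.7054 continue | (k=2,j=1): S=125.2100, (K−S)⁺=0.0000, hold=10.0703 ⇒ V=10.0703 continue | (k=2,j=2): S=157.4763, (K−S)⁺=0.0000, hold=2.7207 ⇒ V=2.7207 continue  boundary S*=-
step 1: (k=1,j=0): S=111.6480, (K−S)⁺=9.0720, hold=16.8865 ⇒ V=16.8865 continue | (k=1,j=1): S=140.4194, (K−S)⁺=0.0000, hold=6.4086 ⇒ V=6.4086 continue  boundary S*=-
step 0: (k=0,j=0): S=125.2100, (K−S)⁺=0.0000, hold=11.6533 ⇒ V=11.6533 continue  boundary S*=-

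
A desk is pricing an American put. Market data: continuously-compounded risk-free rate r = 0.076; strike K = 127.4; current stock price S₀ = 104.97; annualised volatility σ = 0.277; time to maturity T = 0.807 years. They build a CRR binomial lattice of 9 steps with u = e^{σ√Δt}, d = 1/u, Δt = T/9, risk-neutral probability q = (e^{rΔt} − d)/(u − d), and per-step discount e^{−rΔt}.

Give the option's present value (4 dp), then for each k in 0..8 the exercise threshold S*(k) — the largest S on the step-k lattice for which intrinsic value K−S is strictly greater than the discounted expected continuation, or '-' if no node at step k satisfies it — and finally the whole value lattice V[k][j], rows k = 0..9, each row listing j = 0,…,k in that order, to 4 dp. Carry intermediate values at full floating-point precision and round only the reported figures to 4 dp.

Δt=0.08967, u=1.08648, d=0.92040, q=0.52045, disc=e^(-rΔt)=0.99321
k=9 terminal: V=max(K-S,0) → 77.6425 68.6640 58.0654 45.5542 30.7855 13.3519 0.0000 0.0000 0.0000 0.0000
k=8: j=0 S=54.0607 intr=73.3393 cont=72.4741 V=73.3393[EX]; j=1 S=63.8157 intr=63.5843 cont=62.7191 V=63.5843[EX]; j=2 S=75.3309 intr=52.0691 cont=51.2038 V=52.0691[EX]; j=3 S=88.9241 intr=38.4759 cont=37.6107 V=38.4759[EX]; j=4 S=104.9700 intr=22.4300 cont=21.5648 V=22.4300[EX]; j=5 S=123.9114 intr=3.4886 cont=6.3594 V=6.3594[hold]; j=6 S=146.2706 intr=0.0000 cont=0.0000 V=0.0000[hold]; j=7 S=172.6645 intr=0.0000 cont=0.0000 V=0.0000[hold]; j=8 S=203.8210 intr=0.0000 cont=0.0000 V=0.0000[hold]  S*(8)=104.9700
k=7: j=0 S=58.7360 intr=68.6640 cont=67.7988 V=68.6640[EX]; j=1 S=69.3346 intr=58.0654 cont=57.2001 V=58.0654[EX]; j=2 S=81.8458 intr=45.5542 cont=44.6890 V=45.5542[EX]; j=3 S=96.6145 intr=30.7855 cont=29.9203 V=30.7855[EX]; j=4 S=114.0481 intr=13.3519 cont=13.9706 V=13.9706[hold]; j=5 S=134.6276 intr=0.0000 cont=3.0290 V=3.0290[hold]; j=6 S=158.9206 intr=0.0000 cont=0.0000 V=0.0000[hold]; j=7 S=187.5971 intr=0.0000 cont=0.0000 V=0.0000[hold]  S*(7)=96.6145
k=6: j=0 S=63.8157 intr=63.5843 cont=62.7191 V=63.5843[EX]; j=1 S=75.3309 intr=52.0691 cont=51.2038 V=52.0691[EX]; j=2 S=88.9241 intr=38.4759 cont=37.6107 V=38.4759[EX]; j=3 S=104.9700 intr=22.4300 cont=21.8846 V=22.4300[EX]; j=4 S=123.9114 intr=3.4886 cont=8.2198 V=8.2198[hold]; j=5 S=146.2706 intr=0.0000 cont=1.4427 V=1.4427[hold]; j=6 S=172.6645 intr=0.0000 cont=0.0000 V=0.0000[hold]  S*(6)=104.9700
k=5: j=0 S=69.3346 intr=58.0654 cont=57.2001 V=58.0654[EX]; j=1 S=81.8458 intr=45.5542 cont=44.6890 V=45.5542[EX]; j=2 S=96.6145 intr=30.7855 cont=29.9203 V=30.7855[EX]; j=3 S=114.0481 intr=13.3519 cont=14.9323 V=14.9323[hold]; j=4 S=134.6276 intr=0.0000 cont=4.6608 V=4.6608[hold]; j=5 S=158.9206 intr=0.0000 cont=0.6871 V=0.6871[hold]  S*(5)=96.6145
k=4: j=0 S=75.3309 intr=52.0691 cont=51.2038 V=52.0691[EX]; j=1 S=88.9241 intr=38.4759 cont=37.6107 V=38.4759[EX]; j=2 S=104.9700 intr=22.4300 cont=22.3817 V=22.4300[EX]; j=3 S=123.9114 intr=3.4886 cont=9.5214 V=9.5214[hold]; j=4 S=146.2706 intr=0.0000 cont=2.5751 V=2.5751[hold]  S*(4)=104.9700
k=3: j=0 S=81.8458 intr=45.5542 cont=44.6890 V=45.5542[EX]; j=1 S=96.6145 intr=30.7855 cont=29.9203 V=30.7855[EX]; j=2 S=114.0481 intr=13.3519 cont=15.6051 V=15.6051[hold]; j=3 S=134.6276 intr=0.0000 cont=5.8661 V=5.8661[hold]  S*(3)=96.6145
k=2: j=0 S=88.9241 intr=38.4759 cont=37.6107 V=38.4759[EX]; j=1 S=104.9700 intr=22.4300 cont=22.7295 V=22.7295[hold]; j=2 S=123.9114 intr=3.4886 cont=10.4649 V=10.4649[hold]  S*(2)=88.9241
k=1: j=0 S=96.6145 intr=30.7855 cont=30.0751 V=30.7855[EX]; j=1 S=114.0481 intr=13.3519 cont=16.2354 V=16.2354[hold]  S*(1)=96.6145
k=0: j=0 S=104.9700 intr=22.4300 cont=23.0553 V=23.0553[hold]  S*(0)=-

price = 23.0553
boundary = - 96.6145 88.9241 96.6145 104.9700 96.6145 104.9700 96.6145 104.9700
tree:
23.0553
30.7855 16.2354
38.4759 22.7295 10.4649
45.5542 30.7855 15.6051 5.8661
52.0691 38.4759 22.4300 9.5214 2.5751
58.0654 45.5542 30.7855 14.9323 4.6608 0.6871
63.5843 52.0691 38.4759 22.4300 8.2198 1.4427 0.0000
68.6640 58.0654 45.5542 30.7855 13.9706 3.0290 0.0000 0.0000
73.3393 63.5843 52.0691 38.4759 22.4300 6.3594 0.0000 0.0000 0.0000
77.6425 68.6640 58.0654 45.5542 30.7855 13.3519 0.0000 0.0000 0.0000 0.0000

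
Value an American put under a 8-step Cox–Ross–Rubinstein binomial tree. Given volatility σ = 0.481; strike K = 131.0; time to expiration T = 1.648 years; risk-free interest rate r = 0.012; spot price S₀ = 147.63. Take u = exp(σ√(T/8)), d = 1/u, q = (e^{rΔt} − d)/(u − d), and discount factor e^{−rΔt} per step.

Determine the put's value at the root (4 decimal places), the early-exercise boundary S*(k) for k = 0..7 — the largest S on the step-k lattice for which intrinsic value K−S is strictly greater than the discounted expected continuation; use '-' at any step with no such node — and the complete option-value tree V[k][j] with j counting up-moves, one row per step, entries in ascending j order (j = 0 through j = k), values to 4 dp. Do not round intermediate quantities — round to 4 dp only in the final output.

price = 25.3704
boundary = - - - - - 49.5581 61.6491 76.6900
tree:
25.3704
34.2329 14.7326
44.8734 21.4817 6.6065
56.8941 30.5021 10.6306 1.7495
69.4696 41.9141 16.7924 3.1960 0.0000
81.4419 55.2923 25.8760 5.8387 0.0000 0.0000
91.1615 69.3509 38.5002 10.6666 0.0000 0.0000 0.0000
98.9749 81.4419 54.3100 19.4866 0.0000 0.0000 0.0000 0.0000
105.2558 91.1615 69.3509 35.5995 0.0000 0.0000 0.0000 0.0000 0.0000

Δt=0.20600, u=1.24398, d=0.80387, q=0.45126, disc=e^(-rΔt)=0.99753
k=8 terminal: V=max(K-S,0) → 105.2558 91.1615 69.3509 35.5995 0.0000 0.0000 0.0000 0.0000 0.0000
k=7: j=0 S=32.0251 intr=98.9749 cont=98.6514 V=98.9749[EX]; j=1 S=49.5581 intr=81.4419 cont=81.1184 V=81.4419[EX]; j=2 S=76.6900 intr=54.3100 cont=53.9866 V=54.3100[EX]; j=3 S=118.6759 intr=12.3241 cont=19.4866 V=19.4866[hold]; j=4 S=183.6481 intr=0.0000 cont=0.0000 V=0.0000[hold]; j=5 S=284.1911 intr=0.0000 cont=0.0000 V=0.0000[hold]; j=6 S=439.7788 intr=0.0000 cont=0.0000 V=0.0000[hold]; j=7 S=680.5470 intr=0.0000 cont=0.0000 V=0.0000[hold]  S*(7)=76.6900
k=6: j=0 S=39.8385 intr=91.1615 cont=90.8381 V=91.1615[EX]; j=1 S=61.6491 intr=69.3509 cont=69.0274 V=69.3509[EX]; j=2 S=95.4005 intr=35.5995 cont=38.5002 V=38.5002[hold]; j=3 S=147.6300 intr=0.0000 cont=10.6666 V=10.6666[hold]; j=4 S=228.4539 intr=0.0000 cont=0.0000 V=0.0000[hold]; j=5 S=353.5268 intr=0.0000 cont=0.0000 V=0.0000[hold]; j=6 S=547.0742 intr=0.0000 cont=0.0000 V=0.0000[hold]  S*(6)=61.6491
k=5: j=0 S=49.5581 intr=81.4419 cont=81.1184 V=81.4419[EX]; j=1 S=76.6900 intr=54.3100 cont=55.2923 V=55.2923[hold]; j=2 S=118.6759 intr=12.3241 cont=25.8760 V=25.8760[hold]; j=3 S=183.6481 intr=0.0000 cont=5.8387 V=5.8387[hold]; j=4 S=284.1911 intr=0.0000 cont=0.0000 V=0.0000[hold]; j=5 S=439.7788 intr=0.0000 cont=0.0000 V=0.0000[hold]  S*(5)=49.5581
k=4: j=0 S=61.6491 intr=69.3509 cont=69.4696 V=69.4696[hold]; j=1 S=95.4005 intr=35.5995 cont=41.9141 V=41.9141[hold]; j=2 S=147.6300 intr=0.0000 cont=16.7924 V=16.7924[hold]; j=3 S=228.4539 intr=0.0000 cont=3.1960 V=3.1960[hold]; j=4 S=353.5268 intr=0.0000 cont=0.0000 V=0.0000[hold]  S*(4)=-
k=3: j=0 S=76.6900 intr=54.3100 cont=56.8941 V=56.8941[hold]; j=1 S=118.6759 intr=12.3241 cont=30.5021 V=30.5021[hold]; j=2 S=183.6481 intr=0.0000 cont=10.6306 V=10.6306[hold]; j=3 S=284.1911 intr=0.0000 cont=1.7495 V=1.7495[hold]  S*(3)=-
k=2: j=0 S=95.4005 intr=35.5995 cont=44.8734 V=44.8734[hold]; j=1 S=147.6300 intr=0.0000 cont=21.4817 V=21.4817[hold]; j=2 S=228.4539 intr=0.0000 cont=6.6065 V=6.6065[hold]  S*(2)=-
k=1: j=0 S=118.6759 intr=12.3241 cont=34.2329 V=34.2329[hold]; j=1 S=183.6481 intr=0.0000 cont=14.7326 V=14.7326[hold]  S*(1)=-
k=0: j=0 S=147.6300 intr=0.0000 cont=25.3704 V=25.3704[hold]  S*(0)=-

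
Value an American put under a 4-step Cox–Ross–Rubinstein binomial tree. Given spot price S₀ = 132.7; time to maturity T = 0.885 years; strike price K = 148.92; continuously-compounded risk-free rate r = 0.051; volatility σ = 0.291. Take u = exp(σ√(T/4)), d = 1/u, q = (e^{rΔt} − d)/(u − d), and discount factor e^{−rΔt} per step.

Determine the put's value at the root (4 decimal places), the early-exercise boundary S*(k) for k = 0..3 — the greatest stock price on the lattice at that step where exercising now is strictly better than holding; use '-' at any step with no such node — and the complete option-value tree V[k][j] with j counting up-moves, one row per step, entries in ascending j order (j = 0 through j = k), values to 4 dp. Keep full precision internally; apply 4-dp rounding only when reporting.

price = 22.2107
boundary = - - 100.9206 115.7245
tree:
22.2107
33.4904 11.7462
47.9994 20.1403 3.8518
60.9095 33.1955 7.9042 0.0000
72.1681 47.9994 16.2200 0.0000 0.0000

params: Δt=0.22125 u=1.14669 d=0.87208 q=0.50716 e^(-rΔt)=0.98878
t_4 payoffs: 72.1681 47.9994 16.2200 0.0000 0.0000
t_3: node(3,0) S=88.0105 payoff=60.9095 vs cont=59.2386 → 60.9095 [stop]  node(3,1) S=115.7245 payoff=33.1955 vs cont=31.5245 → 33.1955 [stop]  node(3,2) S=152.1656 payoff=0.0000 vs cont=7.9042 → 7.9042 [wait]  node(3,3) S=200.0817 payoff=0.0000 vs cont=0.0000 → 0.0000 [wait]  ⇒ S*(3)=115.7245
t_2: node(2,0) S=100.9206 payoff=47.9994 vs cont=46.3284 → 47.9994 [stop]  node(2,1) S=132.7000 payoff=16.2200 vs cont=20.1403 → 20.1403 [wait]  node(2,2) S=174.4865 payoff=0.0000 vs cont=3.8518 → 3.8518 [wait]  ⇒ S*(2)=100.9206
t_1: node(1,0) S=115.7245 payoff=33.1955 vs cont=33.4904 → 33.4904 [wait]  node(1,1) S=152.1656 payoff=0.0000 vs cont=11.7462 → 11.7462 [wait]  ⇒ S*(1)=-
t_0: node(0,0) S=132.7000 payoff=16.2200 vs cont=22.2107 → 22.2107 [wait]  ⇒ S*(0)=-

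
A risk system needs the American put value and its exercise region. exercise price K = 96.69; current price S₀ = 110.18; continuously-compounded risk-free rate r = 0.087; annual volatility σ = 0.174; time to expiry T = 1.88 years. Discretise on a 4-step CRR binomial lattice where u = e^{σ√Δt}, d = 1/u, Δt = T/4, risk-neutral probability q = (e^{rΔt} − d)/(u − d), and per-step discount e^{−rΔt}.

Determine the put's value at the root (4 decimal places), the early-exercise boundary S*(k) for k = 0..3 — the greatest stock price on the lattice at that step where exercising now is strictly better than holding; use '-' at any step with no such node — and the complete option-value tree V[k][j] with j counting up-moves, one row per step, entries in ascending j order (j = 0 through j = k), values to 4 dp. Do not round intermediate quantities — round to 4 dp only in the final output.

price = 1.6367
boundary = - - 86.7941 77.0343
tree:
1.6367
4.0870 0.3925
9.8959 1.1509 0.0000
19.6557 3.3747 0.0000 0.0000
28.3181 9.8959 0.0000 0.0000 0.0000

Δt=0.47000, u=1.12669, d=0.88755, q=0.64474, disc=e^(-rΔt)=0.95993
k=4 terminal: V=max(K-S,0) → 28.3181 9.8959 0.0000 0.0000 0.0000
k=3: j=0 S=77.0343 intr=19.6557 cont=15.7818 V=19.6557[EX]; j=1 S=97.7905 intr=0.0000 cont=3.3747 V=3.3747[hold]; j=2 S=124.1392 intr=0.0000 cont=0.0000 V=0.0000[hold]; j=3 S=157.5875 intr=0.0000 cont=0.0000 V=0.0000[hold]  S*(3)=77.0343
k=2: j=0 S=86.7941 intr=9.8959 cont=8.7917 V=9.8959[EX]; j=1 S=110.1800 intr=0.0000 cont=1.1509 V=1.1509[hold]; j=2 S=139.8670 intr=0.0000 cont=0.0000 V=0.0000[hold]  S*(2)=86.7941
k=1: j=0 S=97.7905 intr=0.0000 cont=4.0870 V=4.0870[hold]; j=1 S=124.1392 intr=0.0000 cont=0.3925 V=0.3925[hold]  S*(1)=-
k=0: j=0 S=110.1800 intr=0.0000 cont=1.6367 V=1.6367[hold]  S*(0)=-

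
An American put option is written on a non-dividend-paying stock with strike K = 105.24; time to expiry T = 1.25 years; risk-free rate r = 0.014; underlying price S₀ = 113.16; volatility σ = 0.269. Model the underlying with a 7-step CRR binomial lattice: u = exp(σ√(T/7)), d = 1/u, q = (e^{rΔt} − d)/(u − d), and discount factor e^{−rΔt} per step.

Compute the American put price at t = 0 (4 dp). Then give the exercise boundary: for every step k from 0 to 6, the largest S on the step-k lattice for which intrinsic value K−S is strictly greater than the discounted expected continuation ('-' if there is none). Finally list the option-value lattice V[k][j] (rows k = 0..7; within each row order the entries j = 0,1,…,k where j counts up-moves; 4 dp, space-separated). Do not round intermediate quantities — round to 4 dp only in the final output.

price = 8.9093
boundary = - - - - 71.8162 80.4618 90.1483
tree:
8.9093
13.0493 4.5170
18.5562 7.2130 1.6500
25.4556 11.2555 2.9164 0.3008
33.4238 17.0448 5.1071 0.5828 0.0000
41.1405 24.7782 8.8422 1.1292 0.0000 0.0000
48.0280 33.4238 15.0917 2.1878 0.0000 0.0000 0.0000
54.1755 41.1405 24.7782 4.2391 0.0000 0.0000 0.0000 0.0000

params: Δt=0.17857 u=1.12039 d=0.89255 q=0.48260 e^(-rΔt)=0.99750
t_7 payoffs: 54.1755 41.1405 24.7782 4.2391 0.0000 0.0000 0.0000 0.0000
t_6: node(6,0) S=57.2120 payoff=48.0280 vs cont=47.7653 → 48.0280 [stop]  node(6,1) S=71.8162 payoff=33.4238 vs cont=33.1611 → 33.4238 [stop]  node(6,2) S=90.1483 payoff=15.0917 vs cont=14.8289 → 15.0917 [stop]  node(6,3) S=113.1600 payoff=0.0000 vs cont=2.1878 → 2.1878 [wait]  node(6,4) S=142.0458 payoff=0.0000 vs cont=0.0000 → 0.0000 [wait]  node(6,5) S=178.3050 payoff=0.0000 vs cont=0.0000 → 0.0000 [wait]  node(6,6) S=223.8200 payoff=0.0000 vs cont=0.0000 → 0.0000 [wait]  ⇒ S*(6)=90.1483
t_5: node(5,0) S=64.0995 payoff=41.1405 vs cont=40.8777 → 41.1405 [stop]  node(5,1) S=80.4618 payoff=24.7782 vs cont=24.5154 → 24.7782 [stop]  node(5,2) S=101.0009 payoff=4.2391 vs cont=8.8422 → 8.8422 [wait]  node(5,3) S=126.7829 payoff=0.0000 vs cont=1.1292 → 1.1292 [wait]  node(5,4) S=159.1461 payoff=0.0000 vs cont=0.0000 → 0.0000 [wait]  node(5,5) S=199.7705 payoff=0.0000 vs cont=0.0000 → 0.0000 [wait]  ⇒ S*(5)=80.4618
t_4: node(4,0) S=71.8162 payoff=33.4238 vs cont=33.1611 → 33.4238 [stop]  node(4,1) S=90.1483 payoff=15.0917 vs cont=17.0448 → 17.0448 [wait]  node(4,2) S=113.1600 payoff=0.0000 vs cont=5.1071 → 5.1071 [wait]  node(4,3) S=142.0458 payoff=0.0000 vs cont=0.5828 → 0.5828 [wait]  node(4,4) S=178.3050 payoff=0.0000 vs cont=0.0000 → 0.0000 [wait]  ⇒ S*(4)=71.8162
t_3: node(3,0) S=80.4618 payoff=24.7782 vs cont=25.4556 → 25.4556 [wait]  node(3,1) S=101.0009 payoff=4.2391 vs cont=11.2555 → 11.2555 [wait]  node(3,2) S=126.7829 payoff=0.0000 vs cont=2.9164 → 2.9164 [wait]  node(3,3) S=159.1461 payoff=0.0000 vs cont=0.3008 → 0.3008 [wait]  ⇒ S*(3)=-
t_2: node(2,0) S=90.1483 payoff=15.0917 vs cont=18.5562 → 18.5562 [wait]  node(2,1) S=113.1600 payoff=0.0000 vs cont=7.2130 → 7.2130 [wait]  node(2,2) S=142.0458 payoff=0.0000 vs cont=1.6500 → 1.6500 [wait]  ⇒ S*(2)=-
t_1: node(1,0) S=101.0009 payoff=4.2391 vs cont=13.0493 → 13.0493 [wait]  node(1,1) S=126.7829 payoff=0.0000 vs cont=4.5170 → 4.5170 [wait]  ⇒ S*(1)=-
t_0: node(0,0) S=113.1600 payoff=0.0000 vs cont=8.9093 → 8.9093 [wait]  ⇒ S*(0)=-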